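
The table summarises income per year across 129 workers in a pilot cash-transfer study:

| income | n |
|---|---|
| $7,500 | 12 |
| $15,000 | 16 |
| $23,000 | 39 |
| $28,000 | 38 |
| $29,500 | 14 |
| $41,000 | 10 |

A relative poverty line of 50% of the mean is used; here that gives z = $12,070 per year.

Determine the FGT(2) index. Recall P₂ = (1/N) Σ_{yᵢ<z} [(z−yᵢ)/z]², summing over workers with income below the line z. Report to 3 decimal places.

Below z: 12×$7,500 (q = 12 of N = 129).
Relative gaps: (12070−7500)/12070 = 0.3786 (×12).
Squared: 0.1434 (×12).
Sum = 1.720280; P₂ = 1.720280 / 129 = 0.013.

0.013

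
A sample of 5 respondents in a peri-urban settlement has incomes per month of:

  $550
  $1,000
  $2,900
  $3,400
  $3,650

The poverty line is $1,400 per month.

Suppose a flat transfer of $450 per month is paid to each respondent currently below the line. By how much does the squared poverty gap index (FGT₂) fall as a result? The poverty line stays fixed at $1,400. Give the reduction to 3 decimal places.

0.074

Before: below the line — $550, $1,000; squared poverty gap index (FGT₂) = 0.09005.
After the $450 transfer: below the line — $1,000; squared poverty gap index (FGT₂) = 0.01633.
Reduction = 0.09005 − 0.01633 = 0.074.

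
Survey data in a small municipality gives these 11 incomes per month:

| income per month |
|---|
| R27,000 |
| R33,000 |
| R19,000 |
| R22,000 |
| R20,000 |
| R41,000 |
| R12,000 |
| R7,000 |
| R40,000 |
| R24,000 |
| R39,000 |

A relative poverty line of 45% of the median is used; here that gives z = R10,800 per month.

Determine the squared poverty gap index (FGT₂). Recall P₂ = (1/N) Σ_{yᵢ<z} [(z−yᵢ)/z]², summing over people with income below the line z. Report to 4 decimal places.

0.0113

Below z: R7,000 (q = 1 of N = 11).
Shortfall ratios: (10800−7000)/10800 = 0.3519.
Squared: 0.1238.
Sum = 0.123800; P₂ = 0.123800 / 11 = 0.0113.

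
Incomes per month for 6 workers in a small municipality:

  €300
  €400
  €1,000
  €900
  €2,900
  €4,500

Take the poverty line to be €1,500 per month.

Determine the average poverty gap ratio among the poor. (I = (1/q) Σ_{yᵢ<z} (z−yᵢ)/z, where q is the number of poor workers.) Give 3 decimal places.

0.567

Incomes under z: €300, €400, €900, €1,000 (q = 4 of N = 6).
Shortfall ratios (z−y)/z: 0.8000, 0.7333, 0.4000, 0.3333; sum = 2.266667.
The income-gap ratio divides by q (the poor only): 2.266667 / 4 = 0.567.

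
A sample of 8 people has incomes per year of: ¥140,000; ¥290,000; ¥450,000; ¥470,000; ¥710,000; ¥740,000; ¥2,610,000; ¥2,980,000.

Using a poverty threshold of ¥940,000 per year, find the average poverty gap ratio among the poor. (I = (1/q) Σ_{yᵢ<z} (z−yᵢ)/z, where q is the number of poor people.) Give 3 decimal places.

0.504

Below z: ¥140,000, ¥290,000, ¥450,000, ¥470,000, ¥710,000, ¥740,000 (q = 6 of N = 8).
Relative gaps: 0.8511, 0.6915, 0.5213, 0.5000, 0.2447, 0.2128; sum = 3.021277.
I averages over the q = 6 poor units only: 3.021277 / 6 = 0.504.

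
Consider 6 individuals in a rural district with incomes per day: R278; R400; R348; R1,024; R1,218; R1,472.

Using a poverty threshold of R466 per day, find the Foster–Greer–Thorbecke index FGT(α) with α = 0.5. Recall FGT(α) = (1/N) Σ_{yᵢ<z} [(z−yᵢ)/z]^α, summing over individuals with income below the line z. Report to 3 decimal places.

0.252

Incomes under z: R278, R348, R400 (q = 3 of N = 6).
Shortfall ratios: (466−278)/466 = 0.4034; (466−348)/466 = 0.2532; (466−400)/466 = 0.1416.
Raised to α = 0.5: 0.63516; 0.50321; 0.37634.
Sum = 1.514712; FGT(0.5) = 1.514712 / 6 = 0.252.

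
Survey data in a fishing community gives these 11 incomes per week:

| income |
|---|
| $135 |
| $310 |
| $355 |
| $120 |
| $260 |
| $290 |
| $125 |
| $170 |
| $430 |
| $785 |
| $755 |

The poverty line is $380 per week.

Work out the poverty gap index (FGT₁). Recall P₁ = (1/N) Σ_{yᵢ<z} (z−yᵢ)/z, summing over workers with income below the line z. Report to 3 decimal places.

Incomes under z: $120, $125, $135, $170, $260, $290, $310, $355 (q = 8 of N = 11).
Relative gaps: (380−120)/380 = 0.6842; (380−125)/380 = 0.6711; (380−135)/380 = 0.6447; (380−170)/380 = 0.5526; (380−260)/380 = 0.3158; (380−290)/380 = 0.2368; (380−310)/380 = 0.1842; (380−355)/380 = 0.0658.
Σ = 3.355263. Dividing by the full population N = 11 gives P₁ = 0.305.

0.305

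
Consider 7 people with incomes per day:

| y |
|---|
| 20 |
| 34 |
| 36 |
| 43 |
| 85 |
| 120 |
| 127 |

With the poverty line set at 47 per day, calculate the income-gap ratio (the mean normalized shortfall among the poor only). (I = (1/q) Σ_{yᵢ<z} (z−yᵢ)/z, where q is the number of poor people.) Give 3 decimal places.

Poor units: 20, 34, 36, 43 (q = 4 of N = 7).
Relative gaps: 0.5745, 0.2766, 0.2340, 0.0851; sum = 1.170213.
The income-gap ratio divides by q (the poor only): 1.170213 / 4 = 0.293.

0.293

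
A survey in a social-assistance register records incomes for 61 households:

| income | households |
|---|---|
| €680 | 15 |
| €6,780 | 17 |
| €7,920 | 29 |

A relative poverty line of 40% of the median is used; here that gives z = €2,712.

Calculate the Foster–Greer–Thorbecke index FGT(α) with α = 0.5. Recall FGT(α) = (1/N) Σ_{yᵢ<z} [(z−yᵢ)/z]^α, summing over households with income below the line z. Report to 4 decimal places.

Incomes under z: 15×€680 (q = 15 of N = 61).
Relative gaps: (2712−680)/2712 = 0.7493 (×15).
Raised to α = 0.5: 0.86560 (×15).
Sum = 12.983993; FGT(0.5) = 12.983993 / 61 = 0.2129.

0.2129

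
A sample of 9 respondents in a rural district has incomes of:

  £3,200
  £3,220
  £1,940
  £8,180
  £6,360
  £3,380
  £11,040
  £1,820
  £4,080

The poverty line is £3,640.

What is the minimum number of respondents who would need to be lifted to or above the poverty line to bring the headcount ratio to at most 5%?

Currently q = 5 of N = 9 are below the line (H = 0.556).
A headcount ratio of at most 5% allows at most ⌊0.05 × 9⌋ = 0 poor respondents.
So at least 5 − 0 = 5 must be lifted.

5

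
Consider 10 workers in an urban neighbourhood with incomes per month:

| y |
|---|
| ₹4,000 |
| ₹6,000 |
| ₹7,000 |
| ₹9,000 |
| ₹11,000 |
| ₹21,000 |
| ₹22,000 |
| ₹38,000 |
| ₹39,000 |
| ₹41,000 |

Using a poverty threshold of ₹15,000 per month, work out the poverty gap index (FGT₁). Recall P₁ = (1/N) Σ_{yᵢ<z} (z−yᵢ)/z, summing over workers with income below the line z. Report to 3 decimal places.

Incomes under z: ₹4,000, ₹6,000, ₹7,000, ₹9,000, ₹11,000 (q = 5 of N = 10).
Normalized shortfalls: (15000−4000)/15000 = 0.7333; (15000−6000)/15000 = 0.6000; (15000−7000)/15000 = 0.5333; (15000−9000)/15000 = 0.4000; (15000−11000)/15000 = 0.2667.
Sum of shortfalls = 2.533333; P₁ averages over all N: 2.533333 / 10 = 0.253.

0.253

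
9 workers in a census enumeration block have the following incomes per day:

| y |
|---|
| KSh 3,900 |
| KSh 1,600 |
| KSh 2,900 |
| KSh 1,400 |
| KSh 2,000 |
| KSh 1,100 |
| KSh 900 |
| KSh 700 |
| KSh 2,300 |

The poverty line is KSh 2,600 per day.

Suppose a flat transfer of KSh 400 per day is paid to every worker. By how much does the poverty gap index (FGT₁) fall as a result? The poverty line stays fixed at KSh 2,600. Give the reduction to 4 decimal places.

0.1154

Before: below the line — KSh 700, KSh 900, KSh 1,100, KSh 1,400, KSh 1,600, KSh 2,000, KSh 2,300; poverty gap index (FGT₁) = 0.350427.
After the KSh 400 transfer: below the line — KSh 1,100, KSh 1,300, KSh 1,500, KSh 1,800, KSh 2,000, KSh 2,400; poverty gap index (FGT₁) = 0.235043.
Reduction = 0.350427 − 0.235043 = 0.1154.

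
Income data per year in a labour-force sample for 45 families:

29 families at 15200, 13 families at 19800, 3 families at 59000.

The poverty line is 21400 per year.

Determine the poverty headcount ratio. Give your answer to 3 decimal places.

0.933

42 of the 45 families have income below 21400.
H = 42/45 = 0.933.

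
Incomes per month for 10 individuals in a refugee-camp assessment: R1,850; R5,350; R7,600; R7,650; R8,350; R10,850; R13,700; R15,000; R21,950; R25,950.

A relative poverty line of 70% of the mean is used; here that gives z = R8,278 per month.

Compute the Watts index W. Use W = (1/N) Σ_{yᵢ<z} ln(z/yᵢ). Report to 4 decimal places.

Incomes under z: R1,850, R5,350, R7,600, R7,650 (q = 4 of N = 10).
Log shortfalls: ln(8278/1850) = 1.4984; ln(8278/5350) = 0.4365; ln(8278/7600) = 0.0855; ln(8278/7650) = 0.0789.
W = 2.099269 / 10 = 0.2099.

0.2099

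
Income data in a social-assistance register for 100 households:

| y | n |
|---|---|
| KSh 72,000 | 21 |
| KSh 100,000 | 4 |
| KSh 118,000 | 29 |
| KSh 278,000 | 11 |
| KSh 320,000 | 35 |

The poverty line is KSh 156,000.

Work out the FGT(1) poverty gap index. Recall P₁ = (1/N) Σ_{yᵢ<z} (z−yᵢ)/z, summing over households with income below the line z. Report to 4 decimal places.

0.1981

Incomes under z: 21×KSh 72,000, 4×KSh 100,000, 29×KSh 118,000 (q = 54 of N = 100).
Normalized shortfalls: (156000−72000)/156000 = 0.5385 (×21); (156000−100000)/156000 = 0.3590 (×4); (156000−118000)/156000 = 0.2436 (×29).
Sum of shortfalls = 19.807692; P₁ averages over all N: 19.807692 / 100 = 0.1981.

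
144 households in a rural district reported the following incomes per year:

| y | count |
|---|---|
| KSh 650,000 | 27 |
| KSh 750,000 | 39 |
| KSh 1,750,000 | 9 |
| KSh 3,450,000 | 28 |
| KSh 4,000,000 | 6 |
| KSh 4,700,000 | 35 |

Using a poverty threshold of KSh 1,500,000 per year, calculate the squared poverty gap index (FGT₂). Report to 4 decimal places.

Below the line: 27×KSh 650,000, 39×KSh 750,000 (q = 66 of N = 144).
Relative gaps: (1500000−650000)/1500000 = 0.5667 (×27); (1500000−750000)/1500000 = 0.5000 (×39).
Squared: 0.3211 (×27); 0.2500 (×39).
Sum = 18.420000; P₂ = 18.420000 / 144 = 0.1279.

0.1279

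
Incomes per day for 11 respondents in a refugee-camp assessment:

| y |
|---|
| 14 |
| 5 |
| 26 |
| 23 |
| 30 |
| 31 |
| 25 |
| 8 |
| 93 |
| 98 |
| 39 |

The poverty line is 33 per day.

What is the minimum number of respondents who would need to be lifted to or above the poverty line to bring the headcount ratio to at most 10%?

Currently q = 8 of N = 11 are below the line (H = 0.727).
A headcount ratio of at most 10% allows at most ⌊0.10 × 11⌋ = 1 poor respondents.
So at least 8 − 1 = 7 must be lifted.

7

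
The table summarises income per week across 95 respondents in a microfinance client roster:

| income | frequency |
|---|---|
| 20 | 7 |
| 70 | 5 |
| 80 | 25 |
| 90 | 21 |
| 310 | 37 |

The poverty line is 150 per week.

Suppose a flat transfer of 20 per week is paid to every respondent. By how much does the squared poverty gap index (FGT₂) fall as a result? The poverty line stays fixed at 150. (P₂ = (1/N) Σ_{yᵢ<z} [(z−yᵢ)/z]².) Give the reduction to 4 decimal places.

Before: below the line — 7×20, 5×70, 25×80, 21×90; squared poverty gap index (FGT₂) = 0.162994.
After the 20 transfer: below the line — 7×40, 5×90, 25×100, 21×110; squared poverty gap index (FGT₂) = 0.093006.
Reduction = 0.162994 − 0.093006 = 0.0700.

0.0700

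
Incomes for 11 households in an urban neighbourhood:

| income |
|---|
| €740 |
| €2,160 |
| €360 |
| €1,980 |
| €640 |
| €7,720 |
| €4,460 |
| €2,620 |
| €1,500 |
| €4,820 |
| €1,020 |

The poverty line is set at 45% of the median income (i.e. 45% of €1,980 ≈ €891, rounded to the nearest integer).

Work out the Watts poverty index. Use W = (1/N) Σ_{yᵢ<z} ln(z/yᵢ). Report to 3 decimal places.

Below z: €360, €640, €740 (q = 3 of N = 11).
ln(z/y) terms: ln(891/360) = 0.9062; ln(891/640) = 0.3309; ln(891/740) = 0.1857.
W = 1.422811 / 11 = 0.129.

0.129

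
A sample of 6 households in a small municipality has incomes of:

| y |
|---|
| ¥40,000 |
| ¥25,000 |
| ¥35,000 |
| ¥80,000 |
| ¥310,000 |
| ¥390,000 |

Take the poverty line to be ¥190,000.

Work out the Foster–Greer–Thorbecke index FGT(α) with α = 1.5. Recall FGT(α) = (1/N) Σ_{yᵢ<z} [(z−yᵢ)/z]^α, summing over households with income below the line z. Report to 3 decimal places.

Below the line: ¥25,000, ¥35,000, ¥40,000, ¥80,000 (q = 4 of N = 6).
Shortfall ratios: (190000−25000)/190000 = 0.8684; (190000−35000)/190000 = 0.8158; (190000−40000)/190000 = 0.7895; (190000−80000)/190000 = 0.5789.
Raised to α = 1.5: 0.80927; 0.73683; 0.70147; 0.44051.
Sum = 2.688082; FGT(1.5) = 2.688082 / 6 = 0.448.

0.448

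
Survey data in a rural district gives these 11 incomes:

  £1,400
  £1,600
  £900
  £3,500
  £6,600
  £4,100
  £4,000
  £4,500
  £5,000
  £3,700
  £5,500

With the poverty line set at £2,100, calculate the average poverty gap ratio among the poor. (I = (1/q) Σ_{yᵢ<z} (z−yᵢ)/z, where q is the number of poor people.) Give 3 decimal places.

0.381

Poor units: £900, £1,400, £1,600 (q = 3 of N = 11).
Relative gaps: 0.5714, 0.3333, 0.2381; sum = 1.142857.
I averages over the q = 3 poor units only: 1.142857 / 3 = 0.381.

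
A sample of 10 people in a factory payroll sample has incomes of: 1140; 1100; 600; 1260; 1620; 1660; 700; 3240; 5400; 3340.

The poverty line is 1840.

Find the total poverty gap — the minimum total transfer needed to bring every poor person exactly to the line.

4800

Below z: 600, 700, 1100, 1140, 1260, 1620, 1660 (q = 7 of N = 10).
Individual gaps: 1840−600 = 1240; 1840−700 = 1140; 1840−1100 = 740; 1840−1140 = 700; 1840−1260 = 580; 1840−1620 = 220; 1840−1660 = 180.
Aggregate gap = 4800.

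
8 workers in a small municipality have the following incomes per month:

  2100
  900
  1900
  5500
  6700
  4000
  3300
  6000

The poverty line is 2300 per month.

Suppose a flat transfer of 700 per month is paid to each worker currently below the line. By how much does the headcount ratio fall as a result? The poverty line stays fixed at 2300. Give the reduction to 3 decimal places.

Before: below the line — 900, 1900, 2100; headcount ratio = 0.37500.
After the 700 transfer: below the line — 1600; headcount ratio = 0.12500.
Reduction = 0.37500 − 0.12500 = 0.250.

0.250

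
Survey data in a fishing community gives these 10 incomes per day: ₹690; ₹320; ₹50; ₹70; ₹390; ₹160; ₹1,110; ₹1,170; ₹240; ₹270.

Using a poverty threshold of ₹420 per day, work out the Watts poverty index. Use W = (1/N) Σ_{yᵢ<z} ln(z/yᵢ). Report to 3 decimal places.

Incomes under z: ₹50, ₹70, ₹160, ₹240, ₹270, ₹320, ₹390 (q = 7 of N = 10).
ln(z/y) terms: ln(420/50) = 2.1282; ln(420/70) = 1.7918; ln(420/160) = 0.9651; ln(420/240) = 0.5596; ln(420/270) = 0.4418; ln(420/320) = 0.2719; ln(420/390) = 0.0741.
W = 6.232562 / 10 = 0.623.

0.623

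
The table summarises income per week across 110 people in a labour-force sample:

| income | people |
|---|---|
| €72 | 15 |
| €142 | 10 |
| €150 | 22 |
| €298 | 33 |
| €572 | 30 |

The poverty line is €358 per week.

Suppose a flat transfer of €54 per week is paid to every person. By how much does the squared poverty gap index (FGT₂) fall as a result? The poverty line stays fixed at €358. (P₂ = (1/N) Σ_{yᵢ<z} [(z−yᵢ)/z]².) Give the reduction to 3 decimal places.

Before: below the line — 15×€72, 10×€142, 22×€150, 33×€298; squared poverty gap index (FGT₂) = 0.19606.
After the €54 transfer: below the line — 15×€126, 10×€196, 22×€204, 33×€352; squared poverty gap index (FGT₂) = 0.11298.
Reduction = 0.19606 − 0.11298 = 0.083.

0.083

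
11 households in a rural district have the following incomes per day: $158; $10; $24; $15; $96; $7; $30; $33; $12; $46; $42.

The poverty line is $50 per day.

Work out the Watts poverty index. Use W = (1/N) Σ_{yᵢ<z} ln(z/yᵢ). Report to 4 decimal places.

0.7386

Incomes under z: $7, $10, $12, $15, $24, $30, $33, $42, $46 (q = 9 of N = 11).
Log gaps: ln(50/7) = 1.9661; ln(50/10) = 1.6094; ln(50/12) = 1.4271; ln(50/15) = 1.2040; ln(50/24) = 0.7340; ln(50/30) = 0.5108; ln(50/33) = 0.4155; ln(50/42) = 0.1744; ln(50/46) = 0.0834.
W = 8.124685 / 11 = 0.7386.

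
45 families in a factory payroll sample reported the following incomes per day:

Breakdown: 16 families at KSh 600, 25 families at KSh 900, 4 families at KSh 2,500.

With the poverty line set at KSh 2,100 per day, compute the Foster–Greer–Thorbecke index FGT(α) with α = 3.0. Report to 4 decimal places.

0.2332

Below z: 16×KSh 600, 25×KSh 900 (q = 41 of N = 45).
Shortfall ratios: (2100−600)/2100 = 0.7143 (×16); (2100−900)/2100 = 0.5714 (×25).
Raised to α = 3.0: 0.36443 (×16); 0.18659 (×25).
Sum = 10.495627; FGT(3.0) = 10.495627 / 45 = 0.2332.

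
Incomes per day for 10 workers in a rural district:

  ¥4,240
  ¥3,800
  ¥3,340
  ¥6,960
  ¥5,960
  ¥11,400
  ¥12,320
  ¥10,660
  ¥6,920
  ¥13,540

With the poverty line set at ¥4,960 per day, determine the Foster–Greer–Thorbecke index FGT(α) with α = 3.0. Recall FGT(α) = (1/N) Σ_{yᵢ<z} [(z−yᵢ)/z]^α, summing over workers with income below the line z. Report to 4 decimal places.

Below z: ¥3,340, ¥3,800, ¥4,240 (q = 3 of N = 10).
Relative gaps: (4960−3340)/4960 = 0.3266; (4960−3800)/4960 = 0.2339; (4960−4240)/4960 = 0.1452.
Raised to α = 3.0: 0.03484; 0.01279; 0.00306.
Sum = 0.050692; FGT(3.0) = 0.050692 / 10 = 0.0051.

0.0051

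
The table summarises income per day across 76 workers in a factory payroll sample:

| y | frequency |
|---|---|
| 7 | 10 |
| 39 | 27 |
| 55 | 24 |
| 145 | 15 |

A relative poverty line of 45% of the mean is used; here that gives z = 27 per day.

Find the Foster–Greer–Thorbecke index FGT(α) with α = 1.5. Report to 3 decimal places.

0.084

Below z: 10×7 (q = 10 of N = 76).
Relative gaps: (27−7)/27 = 0.7407 (×10).
Raised to α = 1.5: 0.63753 (×10).
Sum = 6.375281; FGT(1.5) = 6.375281 / 76 = 0.084.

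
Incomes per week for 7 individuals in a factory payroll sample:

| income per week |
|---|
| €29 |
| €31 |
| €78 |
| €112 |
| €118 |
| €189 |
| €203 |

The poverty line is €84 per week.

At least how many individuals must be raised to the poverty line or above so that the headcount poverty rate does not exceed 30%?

Currently q = 3 of N = 7 are below the line (H = 0.429).
A headcount ratio of at most 30% allows at most ⌊0.30 × 7⌋ = 2 poor individuals.
So at least 3 − 2 = 1 must be lifted.

1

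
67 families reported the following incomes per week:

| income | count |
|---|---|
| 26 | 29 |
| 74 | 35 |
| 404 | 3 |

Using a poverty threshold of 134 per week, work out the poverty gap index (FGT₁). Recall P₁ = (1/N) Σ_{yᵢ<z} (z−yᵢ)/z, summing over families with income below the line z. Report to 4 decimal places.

Poor units: 29×26, 35×74 (q = 64 of N = 67).
Shortfall ratios: (134−26)/134 = 0.8060 (×29); (134−74)/134 = 0.4478 (×35).
Sum of shortfalls = 39.044776; P₁ averages over all N: 39.044776 / 67 = 0.5828.

0.5828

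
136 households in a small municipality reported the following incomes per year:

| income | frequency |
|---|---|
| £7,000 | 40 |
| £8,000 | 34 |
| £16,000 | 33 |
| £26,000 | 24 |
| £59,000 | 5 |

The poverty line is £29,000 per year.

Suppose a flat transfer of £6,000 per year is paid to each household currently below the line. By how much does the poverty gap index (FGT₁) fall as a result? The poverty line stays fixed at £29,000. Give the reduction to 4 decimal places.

0.1810

Before: below the line — 40×£7,000, 34×£8,000, 33×£16,000, 24×£26,000; poverty gap index (FGT₁) = 0.531187.
After the £6,000 transfer: below the line — 40×£13,000, 34×£14,000, 33×£22,000; poverty gap index (FGT₁) = 0.350152.
Reduction = 0.531187 − 0.350152 = 0.1810.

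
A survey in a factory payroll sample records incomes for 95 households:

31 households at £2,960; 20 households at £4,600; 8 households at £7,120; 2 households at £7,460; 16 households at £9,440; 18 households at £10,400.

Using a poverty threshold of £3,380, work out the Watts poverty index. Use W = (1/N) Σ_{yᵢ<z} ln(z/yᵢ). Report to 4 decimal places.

Poor units: 31×£2,960 (q = 31 of N = 95).
Log shortfalls: ln(3380/2960) = 0.1327 (×31).
W = 4.113280 / 95 = 0.0433.

0.0433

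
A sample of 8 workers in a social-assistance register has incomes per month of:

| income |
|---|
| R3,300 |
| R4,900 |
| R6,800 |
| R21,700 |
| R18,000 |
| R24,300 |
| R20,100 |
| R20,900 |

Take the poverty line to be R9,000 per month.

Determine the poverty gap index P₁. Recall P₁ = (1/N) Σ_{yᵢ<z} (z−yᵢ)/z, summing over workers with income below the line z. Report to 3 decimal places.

Below z: R3,300, R4,900, R6,800 (q = 3 of N = 8).
Relative gaps: (9000−3300)/9000 = 0.6333; (9000−4900)/9000 = 0.4556; (9000−6800)/9000 = 0.2444.
Σ = 1.333333. Dividing by the full population N = 8 gives P₁ = 0.167.

0.167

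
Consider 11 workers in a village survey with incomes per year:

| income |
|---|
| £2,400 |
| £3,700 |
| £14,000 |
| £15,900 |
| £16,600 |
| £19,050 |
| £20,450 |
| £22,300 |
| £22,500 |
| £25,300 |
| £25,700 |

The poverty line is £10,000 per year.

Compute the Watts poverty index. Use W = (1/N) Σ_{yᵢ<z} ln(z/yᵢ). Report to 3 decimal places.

0.220

Below z: £2,400, £3,700 (q = 2 of N = 11).
ln(z/y) terms: ln(10000/2400) = 1.4271; ln(10000/3700) = 0.9943.
W = 2.421369 / 11 = 0.220.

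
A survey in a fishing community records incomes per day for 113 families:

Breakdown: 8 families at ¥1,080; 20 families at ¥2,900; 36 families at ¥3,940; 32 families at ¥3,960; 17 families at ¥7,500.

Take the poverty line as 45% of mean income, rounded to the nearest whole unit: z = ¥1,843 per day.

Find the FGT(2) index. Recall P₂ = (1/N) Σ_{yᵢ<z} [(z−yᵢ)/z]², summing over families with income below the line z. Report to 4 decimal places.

Below the line: 8×¥1,080 (q = 8 of N = 113).
Shortfall ratios: (1843−1080)/1843 = 0.4140 (×8).
Squared: 0.1714 (×8).
Sum = 1.371161; P₂ = 1.371161 / 113 = 0.0121.

0.0121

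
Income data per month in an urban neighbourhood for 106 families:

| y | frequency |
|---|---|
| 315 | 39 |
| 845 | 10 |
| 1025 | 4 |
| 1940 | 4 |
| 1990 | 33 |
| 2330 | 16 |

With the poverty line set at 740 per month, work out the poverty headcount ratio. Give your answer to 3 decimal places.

39 of the 106 families have income below 740.
H = 39/106 = 0.368.

0.368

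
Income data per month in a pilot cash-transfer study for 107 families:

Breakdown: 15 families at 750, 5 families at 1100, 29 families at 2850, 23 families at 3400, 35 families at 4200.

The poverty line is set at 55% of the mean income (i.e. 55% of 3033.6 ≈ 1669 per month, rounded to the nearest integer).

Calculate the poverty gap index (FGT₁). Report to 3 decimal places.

Below the line: 15×750, 5×1100 (q = 20 of N = 107).
Shortfall ratios: (1669−750)/1669 = 0.5506 (×15); (1669−1100)/1669 = 0.3409 (×5).
Sum of shortfalls = 9.964050; P₁ averages over all N: 9.964050 / 107 = 0.093.

0.093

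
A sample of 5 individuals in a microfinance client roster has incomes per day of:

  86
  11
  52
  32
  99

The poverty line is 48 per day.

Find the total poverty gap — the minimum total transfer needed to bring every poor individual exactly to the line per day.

53

Below the line: 11, 32 (q = 2 of N = 5).
Individual gaps: 48−11 = 37; 48−32 = 16.
Aggregate gap = 53.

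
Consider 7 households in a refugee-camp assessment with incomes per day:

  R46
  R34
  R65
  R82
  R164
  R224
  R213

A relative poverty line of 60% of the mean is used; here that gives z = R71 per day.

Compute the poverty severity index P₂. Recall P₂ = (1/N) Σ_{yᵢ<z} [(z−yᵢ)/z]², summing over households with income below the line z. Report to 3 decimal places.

0.058

Incomes under z: R34, R46, R65 (q = 3 of N = 7).
Shortfall ratios: (71−34)/71 = 0.5211; (71−46)/71 = 0.3521; (71−65)/71 = 0.0845.
Squared: 0.2716; 0.1240; 0.0071.
Sum = 0.402698; P₂ = 0.402698 / 7 = 0.058.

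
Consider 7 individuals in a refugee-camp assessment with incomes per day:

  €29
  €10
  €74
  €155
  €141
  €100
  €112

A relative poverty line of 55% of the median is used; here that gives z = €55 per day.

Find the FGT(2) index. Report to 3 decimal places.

Incomes under z: €10, €29 (q = 2 of N = 7).
Shortfall ratios: (55−10)/55 = 0.8182; (55−29)/55 = 0.4727.
Squared: 0.6694; 0.2235.
Sum = 0.892893; P₂ = 0.892893 / 7 = 0.128.

0.128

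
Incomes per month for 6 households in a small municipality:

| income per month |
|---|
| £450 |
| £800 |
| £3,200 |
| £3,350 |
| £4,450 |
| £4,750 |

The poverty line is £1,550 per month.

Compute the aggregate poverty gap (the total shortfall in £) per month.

£1,850

Incomes under z: £450, £800 (q = 2 of N = 6).
Individual gaps: 1550−450 = 1100; 1550−800 = 750.
Aggregate gap = £1,850.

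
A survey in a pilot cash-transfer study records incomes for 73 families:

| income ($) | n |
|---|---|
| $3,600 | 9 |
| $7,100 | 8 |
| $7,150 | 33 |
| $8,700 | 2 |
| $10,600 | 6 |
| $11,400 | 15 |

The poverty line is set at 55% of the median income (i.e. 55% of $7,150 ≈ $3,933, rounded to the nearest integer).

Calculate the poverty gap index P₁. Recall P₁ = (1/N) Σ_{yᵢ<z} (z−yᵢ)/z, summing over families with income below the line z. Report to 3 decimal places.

Poor units: 9×$3,600 (q = 9 of N = 73).
Relative gaps: (3933−3600)/3933 = 0.0847 (×9).
Σ = 0.762014. Dividing by the full population N = 73 gives P₁ = 0.010.

0.010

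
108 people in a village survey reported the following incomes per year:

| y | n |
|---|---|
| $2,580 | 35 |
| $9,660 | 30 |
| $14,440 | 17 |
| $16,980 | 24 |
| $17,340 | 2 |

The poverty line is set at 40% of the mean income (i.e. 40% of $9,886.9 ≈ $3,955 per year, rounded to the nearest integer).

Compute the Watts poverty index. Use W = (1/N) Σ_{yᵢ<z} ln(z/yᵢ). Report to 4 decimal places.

Poor units: 35×$2,580 (q = 35 of N = 108).
Log gaps: ln(3955/2580) = 0.4272 (×35).
W = 14.951692 / 108 = 0.1384.

0.1384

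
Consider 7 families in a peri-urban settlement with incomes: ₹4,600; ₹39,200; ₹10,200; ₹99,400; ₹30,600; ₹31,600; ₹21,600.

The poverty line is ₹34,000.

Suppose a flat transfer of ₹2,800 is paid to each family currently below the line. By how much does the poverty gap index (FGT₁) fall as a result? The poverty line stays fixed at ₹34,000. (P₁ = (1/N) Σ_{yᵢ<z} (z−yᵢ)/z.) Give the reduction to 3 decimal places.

Before: below the line — ₹4,600, ₹10,200, ₹21,600, ₹30,600, ₹31,600; poverty gap index (FGT₁) = 0.30000.
After the ₹2,800 transfer: below the line — ₹7,400, ₹13,000, ₹24,400, ₹33,400; poverty gap index (FGT₁) = 0.24286.
Reduction = 0.30000 − 0.24286 = 0.057.

0.057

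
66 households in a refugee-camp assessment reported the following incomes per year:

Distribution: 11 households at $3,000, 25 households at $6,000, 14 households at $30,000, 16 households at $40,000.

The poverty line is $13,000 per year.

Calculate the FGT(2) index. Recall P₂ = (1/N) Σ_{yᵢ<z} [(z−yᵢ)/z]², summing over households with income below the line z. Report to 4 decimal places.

Incomes under z: 11×$3,000, 25×$6,000 (q = 36 of N = 66).
Shortfall ratios: (13000−3000)/13000 = 0.7692 (×11); (13000−6000)/13000 = 0.5385 (×25).
Squared: 0.5917 (×11); 0.2899 (×25).
Sum = 13.757396; P₂ = 13.757396 / 66 = 0.2084.

0.2084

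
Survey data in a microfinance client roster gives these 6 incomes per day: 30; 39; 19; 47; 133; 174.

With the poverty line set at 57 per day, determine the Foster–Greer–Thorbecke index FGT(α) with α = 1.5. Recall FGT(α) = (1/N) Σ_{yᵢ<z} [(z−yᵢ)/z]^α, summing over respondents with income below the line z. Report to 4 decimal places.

Below the line: 19, 30, 39, 47 (q = 4 of N = 6).
Normalized shortfalls: (57−19)/57 = 0.6667; (57−30)/57 = 0.4737; (57−39)/57 = 0.3158; (57−47)/57 = 0.1754.
Raised to α = 1.5: 0.54433; 0.32601; 0.17746; 0.07348.
Sum = 1.121284; FGT(1.5) = 1.121284 / 6 = 0.1869.

0.1869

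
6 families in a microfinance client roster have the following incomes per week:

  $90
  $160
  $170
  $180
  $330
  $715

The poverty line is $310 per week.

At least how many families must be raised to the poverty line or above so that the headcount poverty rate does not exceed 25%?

4 of the 6 families are poor, so H = 4/6 = 0.667.
A headcount ratio of at most 25% allows at most ⌊0.25 × 6⌋ = 1 poor families.
So at least 4 − 1 = 3 must be lifted.

3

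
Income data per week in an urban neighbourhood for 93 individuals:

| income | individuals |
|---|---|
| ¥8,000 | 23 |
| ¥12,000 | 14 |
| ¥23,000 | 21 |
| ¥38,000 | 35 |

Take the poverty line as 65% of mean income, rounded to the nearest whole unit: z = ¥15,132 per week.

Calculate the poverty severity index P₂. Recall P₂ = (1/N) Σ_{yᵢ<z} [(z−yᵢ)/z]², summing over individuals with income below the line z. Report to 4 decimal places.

0.0614

Below z: 23×¥8,000, 14×¥12,000 (q = 37 of N = 93).
Relative gaps: (15132−8000)/15132 = 0.4713 (×23); (15132−12000)/15132 = 0.2070 (×14).
Squared: 0.2221 (×23); 0.0428 (×14).
Sum = 5.709020; P₂ = 5.709020 / 93 = 0.0614.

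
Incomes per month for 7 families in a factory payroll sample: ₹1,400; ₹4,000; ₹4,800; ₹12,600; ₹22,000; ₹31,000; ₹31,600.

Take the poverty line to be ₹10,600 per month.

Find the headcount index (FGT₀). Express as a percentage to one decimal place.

42.9%

3 of the 7 families have income below ₹10,600.
H = 3/7 = 42.9%.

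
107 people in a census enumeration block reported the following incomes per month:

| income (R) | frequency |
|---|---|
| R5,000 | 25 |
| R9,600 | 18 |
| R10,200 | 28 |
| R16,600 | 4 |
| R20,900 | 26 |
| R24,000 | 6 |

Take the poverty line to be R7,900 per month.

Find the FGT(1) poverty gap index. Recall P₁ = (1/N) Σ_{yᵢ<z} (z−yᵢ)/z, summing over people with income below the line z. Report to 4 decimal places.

0.0858

Incomes under z: 25×R5,000 (q = 25 of N = 107).
Normalized shortfalls: (7900−5000)/7900 = 0.3671 (×25).
Sum of shortfalls = 9.177215; P₁ averages over all N: 9.177215 / 107 = 0.0858.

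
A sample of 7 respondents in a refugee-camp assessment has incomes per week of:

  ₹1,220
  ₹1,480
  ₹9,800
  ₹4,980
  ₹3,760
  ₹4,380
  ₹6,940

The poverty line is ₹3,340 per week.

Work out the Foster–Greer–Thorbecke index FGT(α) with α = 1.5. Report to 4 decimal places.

0.1316

Poor units: ₹1,220, ₹1,480 (q = 2 of N = 7).
Shortfall ratios: (3340−1220)/3340 = 0.6347; (3340−1480)/3340 = 0.5569.
Raised to α = 1.5: 0.50569; 0.41558.
Sum = 0.921265; FGT(1.5) = 0.921265 / 7 = 0.1316.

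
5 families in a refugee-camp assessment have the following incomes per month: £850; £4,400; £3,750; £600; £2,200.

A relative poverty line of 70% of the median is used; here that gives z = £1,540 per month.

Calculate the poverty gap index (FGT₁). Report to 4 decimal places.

0.2117

Incomes under z: £600, £850 (q = 2 of N = 5).
Relative gaps: (1540−600)/1540 = 0.6104; (1540−850)/1540 = 0.4481.
Σ = 1.058442. Dividing by the full population N = 5 gives P₁ = 0.2117.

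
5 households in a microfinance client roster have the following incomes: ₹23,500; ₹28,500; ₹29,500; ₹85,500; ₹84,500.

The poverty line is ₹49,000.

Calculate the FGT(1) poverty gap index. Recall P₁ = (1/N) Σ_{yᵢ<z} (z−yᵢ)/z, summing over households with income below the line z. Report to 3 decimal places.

0.267

Below the line: ₹23,500, ₹28,500, ₹29,500 (q = 3 of N = 5).
Relative gaps: (49000−23500)/49000 = 0.5204; (49000−28500)/49000 = 0.4184; (49000−29500)/49000 = 0.3980.
Σ = 1.336735. Dividing by the full population N = 5 gives P₁ = 0.267.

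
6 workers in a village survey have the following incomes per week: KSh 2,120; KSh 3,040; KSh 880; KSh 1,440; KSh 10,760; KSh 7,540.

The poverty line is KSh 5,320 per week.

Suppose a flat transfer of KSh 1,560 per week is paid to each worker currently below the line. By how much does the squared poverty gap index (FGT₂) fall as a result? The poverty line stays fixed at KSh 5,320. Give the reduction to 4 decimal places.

0.1962

Before: below the line — KSh 880, KSh 1,440, KSh 2,120, KSh 3,040; squared poverty gap index (FGT₂) = 0.295655.
After the KSh 1,560 transfer: below the line — KSh 2,440, KSh 3,000, KSh 3,680, KSh 4,600; squared poverty gap index (FGT₂) = 0.099431.
Reduction = 0.295655 − 0.099431 = 0.1962.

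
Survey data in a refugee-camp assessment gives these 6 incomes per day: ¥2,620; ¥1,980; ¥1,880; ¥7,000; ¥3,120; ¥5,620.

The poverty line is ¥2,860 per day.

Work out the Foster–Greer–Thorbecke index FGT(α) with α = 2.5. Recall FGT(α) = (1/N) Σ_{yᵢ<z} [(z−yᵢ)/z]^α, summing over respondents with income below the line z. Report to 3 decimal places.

Below the line: ¥1,880, ¥1,980, ¥2,620 (q = 3 of N = 6).
Normalized shortfalls: (2860−1880)/2860 = 0.3427; (2860−1980)/2860 = 0.3077; (2860−2620)/2860 = 0.0839.
Raised to α = 2.5: 0.06873; 0.05252; 0.00204.
Sum = 0.123287; FGT(2.5) = 0.123287 / 6 = 0.021.

0.021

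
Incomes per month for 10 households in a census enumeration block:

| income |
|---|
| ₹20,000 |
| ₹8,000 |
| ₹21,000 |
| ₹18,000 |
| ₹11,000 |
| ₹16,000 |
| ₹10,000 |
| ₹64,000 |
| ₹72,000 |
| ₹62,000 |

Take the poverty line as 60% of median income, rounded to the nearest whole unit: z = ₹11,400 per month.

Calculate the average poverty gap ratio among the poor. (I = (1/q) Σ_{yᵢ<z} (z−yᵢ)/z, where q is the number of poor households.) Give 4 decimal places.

Below the line: ₹8,000, ₹10,000, ₹11,000 (q = 3 of N = 10).
Relative gaps: 0.2982, 0.1228, 0.0351; sum = 0.456140.
The income-gap ratio divides by q (the poor only): 0.456140 / 3 = 0.1520.

0.1520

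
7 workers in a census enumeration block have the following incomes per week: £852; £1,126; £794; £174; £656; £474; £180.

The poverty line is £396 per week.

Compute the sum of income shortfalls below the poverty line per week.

£438

Below z: £174, £180 (q = 2 of N = 7).
Individual gaps: 396−174 = 222; 396−180 = 216.
Aggregate gap = £438.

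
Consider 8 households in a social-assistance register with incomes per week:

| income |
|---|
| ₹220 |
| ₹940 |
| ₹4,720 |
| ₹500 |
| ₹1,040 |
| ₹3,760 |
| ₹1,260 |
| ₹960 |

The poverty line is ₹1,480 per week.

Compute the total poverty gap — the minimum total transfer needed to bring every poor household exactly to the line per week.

Poor units: ₹220, ₹500, ₹940, ₹960, ₹1,040, ₹1,260 (q = 6 of N = 8).
Individual gaps: 1480−220 = 1260; 1480−500 = 980; 1480−940 = 540; 1480−960 = 520; 1480−1040 = 440; 1480−1260 = 220.
Aggregate gap = ₹3,960.

₹3,960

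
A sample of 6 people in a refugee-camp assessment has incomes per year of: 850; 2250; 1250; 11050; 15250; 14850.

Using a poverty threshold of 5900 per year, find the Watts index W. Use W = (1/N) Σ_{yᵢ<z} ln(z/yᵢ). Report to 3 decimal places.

0.742

Below the line: 850, 1250, 2250 (q = 3 of N = 6).
Log shortfalls: ln(5900/850) = 1.9375; ln(5900/1250) = 1.5518; ln(5900/2250) = 0.9640.
W = 4.453302 / 6 = 0.742.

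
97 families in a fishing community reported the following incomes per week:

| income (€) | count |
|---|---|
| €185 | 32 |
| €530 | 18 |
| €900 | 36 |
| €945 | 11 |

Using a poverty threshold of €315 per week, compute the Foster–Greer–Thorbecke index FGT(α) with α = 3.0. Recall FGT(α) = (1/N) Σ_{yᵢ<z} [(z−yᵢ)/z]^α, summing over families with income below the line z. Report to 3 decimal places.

Below the line: 32×€185 (q = 32 of N = 97).
Normalized shortfalls: (315−185)/315 = 0.4127 (×32).
Raised to α = 3.0: 0.07029 (×32).
Sum = 2.249305; FGT(3.0) = 2.249305 / 97 = 0.023.

0.023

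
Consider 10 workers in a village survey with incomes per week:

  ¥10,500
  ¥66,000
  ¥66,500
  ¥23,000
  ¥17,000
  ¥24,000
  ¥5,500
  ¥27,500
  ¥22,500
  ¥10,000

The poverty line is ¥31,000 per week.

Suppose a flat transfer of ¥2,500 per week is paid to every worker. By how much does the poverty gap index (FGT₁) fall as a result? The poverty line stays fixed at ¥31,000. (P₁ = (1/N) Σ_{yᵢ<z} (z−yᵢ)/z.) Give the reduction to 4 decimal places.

0.0645

Before: below the line — ¥5,500, ¥10,000, ¥10,500, ¥17,000, ¥22,500, ¥23,000, ¥24,000, ¥27,500; poverty gap index (FGT₁) = 0.348387.
After the ¥2,500 transfer: below the line — ¥8,000, ¥12,500, ¥13,000, ¥19,500, ¥25,000, ¥25,500, ¥26,500, ¥30,000; poverty gap index (FGT₁) = 0.283871.
Reduction = 0.348387 − 0.283871 = 0.0645.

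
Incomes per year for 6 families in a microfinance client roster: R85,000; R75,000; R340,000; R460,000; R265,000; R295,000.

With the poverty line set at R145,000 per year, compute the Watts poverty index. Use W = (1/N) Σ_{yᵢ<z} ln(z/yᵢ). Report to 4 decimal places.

0.1989

Incomes under z: R75,000, R85,000 (q = 2 of N = 6).
ln(z/y) terms: ln(145000/75000) = 0.6592; ln(145000/85000) = 0.5341.
W = 1.193328 / 6 = 0.1989.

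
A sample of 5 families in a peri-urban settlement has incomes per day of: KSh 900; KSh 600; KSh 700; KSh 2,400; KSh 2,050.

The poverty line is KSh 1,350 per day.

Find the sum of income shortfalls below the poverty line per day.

KSh 1,850

Below the line: KSh 600, KSh 700, KSh 900 (q = 3 of N = 5).
Individual gaps: 1350−600 = 750; 1350−700 = 650; 1350−900 = 450.
Aggregate gap = KSh 1,850.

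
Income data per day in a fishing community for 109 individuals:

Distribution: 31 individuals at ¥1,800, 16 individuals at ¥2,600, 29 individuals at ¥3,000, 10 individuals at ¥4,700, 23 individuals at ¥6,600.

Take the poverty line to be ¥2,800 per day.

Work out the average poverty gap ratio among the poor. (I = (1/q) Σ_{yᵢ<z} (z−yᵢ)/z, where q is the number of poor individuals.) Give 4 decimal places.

0.2599

Below z: 31×¥1,800, 16×¥2,600 (q = 47 of N = 109).
Shortfall ratios (z−y)/z: 0.3571 (×31), 0.0714 (×16); sum = 12.214286.
The income-gap ratio divides by q (the poor only): 12.214286 / 47 = 0.2599.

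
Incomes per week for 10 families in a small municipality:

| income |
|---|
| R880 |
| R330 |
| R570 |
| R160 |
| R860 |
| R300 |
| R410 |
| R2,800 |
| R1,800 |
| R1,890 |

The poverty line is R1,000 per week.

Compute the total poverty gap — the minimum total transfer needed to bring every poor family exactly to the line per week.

R3,490

Below the line: R160, R300, R330, R410, R570, R860, R880 (q = 7 of N = 10).
Individual gaps: 1000−160 = 840; 1000−300 = 700; 1000−330 = 670; 1000−410 = 590; 1000−570 = 430; 1000−860 = 140; 1000−880 = 120.
Aggregate gap = R3,490.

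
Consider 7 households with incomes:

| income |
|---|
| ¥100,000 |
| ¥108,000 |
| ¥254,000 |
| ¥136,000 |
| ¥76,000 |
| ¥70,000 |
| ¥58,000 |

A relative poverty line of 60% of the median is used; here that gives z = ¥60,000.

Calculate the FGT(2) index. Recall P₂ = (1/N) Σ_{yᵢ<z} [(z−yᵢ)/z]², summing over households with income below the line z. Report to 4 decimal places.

Poor units: ¥58,000 (q = 1 of N = 7).
Normalized shortfalls: (60000−58000)/60000 = 0.0333.
Squared: 0.0011.
Sum = 0.001111; P₂ = 0.001111 / 7 = 0.0002.

0.0002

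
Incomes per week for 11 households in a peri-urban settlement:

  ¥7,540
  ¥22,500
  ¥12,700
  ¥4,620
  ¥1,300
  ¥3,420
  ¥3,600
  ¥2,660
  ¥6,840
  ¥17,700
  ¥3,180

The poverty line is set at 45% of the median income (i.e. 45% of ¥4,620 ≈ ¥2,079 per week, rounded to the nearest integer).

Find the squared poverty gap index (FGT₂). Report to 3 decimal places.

Below the line: ¥1,300 (q = 1 of N = 11).
Relative gaps: (2079−1300)/2079 = 0.3747.
Squared: 0.1404.
Sum = 0.140400; P₂ = 0.140400 / 11 = 0.013.

0.013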